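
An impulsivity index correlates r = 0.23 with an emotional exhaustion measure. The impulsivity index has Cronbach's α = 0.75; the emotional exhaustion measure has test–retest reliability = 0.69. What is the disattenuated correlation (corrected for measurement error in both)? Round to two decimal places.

0.32

r_true = r_obs / √(r_xx · r_yy) = 0.23 / √(0.75 × 0.69) = 0.23 / √0.5175 = 0.23 / 0.7194 ≈ 0.32.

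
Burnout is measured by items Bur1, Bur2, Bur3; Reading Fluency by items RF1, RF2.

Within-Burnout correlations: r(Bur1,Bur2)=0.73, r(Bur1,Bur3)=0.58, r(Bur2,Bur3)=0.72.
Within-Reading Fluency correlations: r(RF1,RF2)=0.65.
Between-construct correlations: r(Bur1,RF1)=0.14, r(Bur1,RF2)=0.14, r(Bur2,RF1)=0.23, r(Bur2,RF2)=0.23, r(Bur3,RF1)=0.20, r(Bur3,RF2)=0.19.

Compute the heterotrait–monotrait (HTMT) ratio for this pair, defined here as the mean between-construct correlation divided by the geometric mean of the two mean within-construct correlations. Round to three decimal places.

0.284

Mean between = 1.13/6 = 0.1883.
Mean within-Bur = 2.03/3 = 0.6767; mean within-RF = 0.65/1 = 0.6500.
Geometric mean = √(0.6767 × 0.6500) = 0.6632.
HTMT = 0.1883 / 0.6632 = 0.284.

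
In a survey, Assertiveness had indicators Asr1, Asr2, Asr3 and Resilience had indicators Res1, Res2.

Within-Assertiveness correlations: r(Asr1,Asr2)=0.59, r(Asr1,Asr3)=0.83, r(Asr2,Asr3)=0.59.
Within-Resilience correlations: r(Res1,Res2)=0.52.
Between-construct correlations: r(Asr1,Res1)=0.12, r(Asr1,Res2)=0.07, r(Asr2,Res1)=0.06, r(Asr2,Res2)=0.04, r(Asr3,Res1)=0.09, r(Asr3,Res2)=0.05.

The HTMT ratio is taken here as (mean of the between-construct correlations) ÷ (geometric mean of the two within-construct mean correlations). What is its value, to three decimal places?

Mean heterotrait r = 0.43/6 = 0.0717.
Mean within-Asr = 2.01/3 = 0.6700; mean within-Res = 0.52/1 = 0.5200.
Geometric mean = √(0.6700 × 0.5200) = 0.5903.
HTMT = 0.0717 / 0.5903 = 0.121.

0.121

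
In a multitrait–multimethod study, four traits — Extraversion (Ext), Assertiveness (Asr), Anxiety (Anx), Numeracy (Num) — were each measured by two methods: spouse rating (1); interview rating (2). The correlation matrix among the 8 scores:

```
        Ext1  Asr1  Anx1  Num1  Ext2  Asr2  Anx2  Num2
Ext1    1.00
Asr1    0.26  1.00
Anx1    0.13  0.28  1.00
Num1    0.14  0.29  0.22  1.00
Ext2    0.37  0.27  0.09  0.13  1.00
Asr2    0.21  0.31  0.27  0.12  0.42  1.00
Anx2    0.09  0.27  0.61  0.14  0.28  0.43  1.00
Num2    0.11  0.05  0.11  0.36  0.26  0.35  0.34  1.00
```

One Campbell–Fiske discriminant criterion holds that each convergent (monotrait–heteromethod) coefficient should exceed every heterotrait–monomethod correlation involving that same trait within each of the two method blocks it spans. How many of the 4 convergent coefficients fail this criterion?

2

Convergent coefficients and their comparison sets:
Ext (methods 1·2): 0.37 vs {0.26, 0.42, 0.13, 0.28, 0.14, 0.26} → fail.
Asr (methods 1·2): 0.31 vs {0.26, 0.42, 0.28, 0.43, 0.29, 0.35} → fail.
Anx (methods 1·2): 0.61 vs {0.13, 0.28, 0.28, 0.43, 0.22, 0.34} → pass.
Num (methods 1·2): 0.36 vs {0.14, 0.26, 0.29, 0.35, 0.22, 0.34} → pass.
2 of 4 fail.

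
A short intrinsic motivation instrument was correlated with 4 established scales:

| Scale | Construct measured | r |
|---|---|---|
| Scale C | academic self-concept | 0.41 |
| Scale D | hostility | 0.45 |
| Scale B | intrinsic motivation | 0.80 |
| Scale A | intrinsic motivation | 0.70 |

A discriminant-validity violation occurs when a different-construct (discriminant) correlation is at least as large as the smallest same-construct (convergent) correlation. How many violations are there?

Convergent (same construct = intrinsic motivation): Scale B, Scale A.
Smallest convergent = 0.70. Discriminant values: 0.41, 0.45; count ≥ 0.70 → 0.

0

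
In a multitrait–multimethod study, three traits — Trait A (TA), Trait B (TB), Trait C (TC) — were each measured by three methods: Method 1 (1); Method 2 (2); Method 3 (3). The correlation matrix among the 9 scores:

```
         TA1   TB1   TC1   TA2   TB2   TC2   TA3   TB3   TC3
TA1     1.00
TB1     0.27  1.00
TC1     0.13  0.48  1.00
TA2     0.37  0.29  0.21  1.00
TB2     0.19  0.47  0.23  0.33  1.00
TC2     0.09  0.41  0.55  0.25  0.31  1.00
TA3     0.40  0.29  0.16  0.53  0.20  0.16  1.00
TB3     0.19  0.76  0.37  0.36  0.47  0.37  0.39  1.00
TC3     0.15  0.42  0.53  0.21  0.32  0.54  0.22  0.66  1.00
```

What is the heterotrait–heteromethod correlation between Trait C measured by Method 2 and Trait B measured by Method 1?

0.41

Different traits and methods: r(TC2, TB1) = 0.41.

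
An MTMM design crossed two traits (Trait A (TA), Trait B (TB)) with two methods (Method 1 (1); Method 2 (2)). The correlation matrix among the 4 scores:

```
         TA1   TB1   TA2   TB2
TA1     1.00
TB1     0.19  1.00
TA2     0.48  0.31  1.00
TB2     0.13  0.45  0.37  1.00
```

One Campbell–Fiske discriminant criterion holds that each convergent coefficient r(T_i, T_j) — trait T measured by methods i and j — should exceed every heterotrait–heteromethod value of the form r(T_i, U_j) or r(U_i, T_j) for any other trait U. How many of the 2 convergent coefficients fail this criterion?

Checking each validity diagonal entry against its comparison values:
TA (methods 1·2): 0.48 vs {0.13, 0.31} → pass.
TB (methods 1·2): 0.45 vs {0.31, 0.13} → pass.
0 of 2 fail.

0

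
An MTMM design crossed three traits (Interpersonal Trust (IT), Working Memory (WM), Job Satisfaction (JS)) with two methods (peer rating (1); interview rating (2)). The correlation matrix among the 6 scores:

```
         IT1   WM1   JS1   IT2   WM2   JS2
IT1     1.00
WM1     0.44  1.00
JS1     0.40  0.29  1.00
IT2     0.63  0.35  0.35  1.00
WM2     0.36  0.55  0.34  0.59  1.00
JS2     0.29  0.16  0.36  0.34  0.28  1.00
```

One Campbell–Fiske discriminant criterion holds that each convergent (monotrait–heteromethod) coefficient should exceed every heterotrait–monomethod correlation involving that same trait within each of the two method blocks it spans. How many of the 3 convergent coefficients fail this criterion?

2

Each convergent coefficient versus the relevant comparison correlations:
IT (methods 1·2): 0.63 vs {0.44, 0.59, 0.40, 0.34} → pass.
WM (methods 1·2): 0.55 vs {0.44, 0.59, 0.29, 0.28} → fail.
JS (methods 1·2): 0.36 vs {0.40, 0.34, 0.29, 0.28} → fail.
2 of 3 fail.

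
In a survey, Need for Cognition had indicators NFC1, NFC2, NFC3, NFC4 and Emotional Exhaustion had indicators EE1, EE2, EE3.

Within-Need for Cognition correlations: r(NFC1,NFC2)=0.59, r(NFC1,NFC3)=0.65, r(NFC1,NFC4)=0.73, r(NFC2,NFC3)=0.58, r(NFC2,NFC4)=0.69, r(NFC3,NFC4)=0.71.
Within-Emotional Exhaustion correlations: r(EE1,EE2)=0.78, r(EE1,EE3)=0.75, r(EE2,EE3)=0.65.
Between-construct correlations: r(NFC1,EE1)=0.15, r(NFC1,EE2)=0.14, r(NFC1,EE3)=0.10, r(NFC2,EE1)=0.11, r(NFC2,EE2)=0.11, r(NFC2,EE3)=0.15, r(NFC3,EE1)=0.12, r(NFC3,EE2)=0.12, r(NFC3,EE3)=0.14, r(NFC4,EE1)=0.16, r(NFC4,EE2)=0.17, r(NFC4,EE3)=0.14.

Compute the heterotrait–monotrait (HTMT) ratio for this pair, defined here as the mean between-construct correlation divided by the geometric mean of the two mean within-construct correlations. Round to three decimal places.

Mean heterotrait r = 1.61/12 = 0.1342.
Mean within-NFC = 3.95/6 = 0.6583; mean within-EE = 2.18/3 = 0.7267.
Geometric mean = √(0.6583 × 0.7267) = 0.6917.
HTMT = 0.1342 / 0.6917 = 0.194.

0.194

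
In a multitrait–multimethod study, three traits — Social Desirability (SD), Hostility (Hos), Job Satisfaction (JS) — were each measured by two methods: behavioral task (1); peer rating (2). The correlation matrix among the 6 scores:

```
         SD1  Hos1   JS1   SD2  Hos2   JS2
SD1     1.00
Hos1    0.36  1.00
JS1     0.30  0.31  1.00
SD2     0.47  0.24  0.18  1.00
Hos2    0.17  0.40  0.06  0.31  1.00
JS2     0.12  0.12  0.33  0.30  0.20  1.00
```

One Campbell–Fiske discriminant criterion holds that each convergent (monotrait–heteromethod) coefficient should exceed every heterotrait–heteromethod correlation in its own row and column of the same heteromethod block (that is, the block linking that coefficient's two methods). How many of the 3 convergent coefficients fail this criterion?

Each convergent coefficient versus the relevant comparison correlations:
SD (methods 1·2): 0.47 vs {0.17, 0.24, 0.12, 0.18} → pass.
Hos (methods 1·2): 0.40 vs {0.24, 0.17, 0.12, 0.06} → pass.
JS (methods 1·2): 0.33 vs {0.18, 0.12, 0.06, 0.12} → pass.
0 of 3 fail.

0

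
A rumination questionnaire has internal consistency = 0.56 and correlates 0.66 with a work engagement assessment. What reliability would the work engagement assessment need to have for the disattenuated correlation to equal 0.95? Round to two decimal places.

r_true = r_obs / √(r_xx · r_yy) ⇒ 0.95 = 0.66 / √(0.56 · r_yy).
√(0.56 · r_yy) = 0.66 / 0.95 = 0.6947; 0.56 · r_yy = 0.4826; r_yy = 0.4826 / 0.56 ≈ 0.86.

0.86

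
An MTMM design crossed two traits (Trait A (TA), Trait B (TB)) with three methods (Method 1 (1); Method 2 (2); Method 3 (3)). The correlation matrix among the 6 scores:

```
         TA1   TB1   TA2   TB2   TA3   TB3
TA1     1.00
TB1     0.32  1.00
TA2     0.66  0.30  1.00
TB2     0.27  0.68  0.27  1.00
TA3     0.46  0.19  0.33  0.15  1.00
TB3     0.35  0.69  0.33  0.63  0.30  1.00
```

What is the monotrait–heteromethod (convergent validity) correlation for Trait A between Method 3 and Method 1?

0.46

Same trait (TA), different methods: r(TA3, TA1) = 0.46.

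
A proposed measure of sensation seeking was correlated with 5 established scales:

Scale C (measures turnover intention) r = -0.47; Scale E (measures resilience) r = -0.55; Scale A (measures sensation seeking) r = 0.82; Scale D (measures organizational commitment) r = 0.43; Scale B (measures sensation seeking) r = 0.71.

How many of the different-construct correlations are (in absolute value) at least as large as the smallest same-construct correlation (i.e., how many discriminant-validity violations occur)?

0

Convergent (same construct = sensation seeking): Scale A, Scale B.
Smallest convergent = 0.71. Discriminant |r|: 0.47, 0.55, 0.43; count ≥ 0.71 → 0.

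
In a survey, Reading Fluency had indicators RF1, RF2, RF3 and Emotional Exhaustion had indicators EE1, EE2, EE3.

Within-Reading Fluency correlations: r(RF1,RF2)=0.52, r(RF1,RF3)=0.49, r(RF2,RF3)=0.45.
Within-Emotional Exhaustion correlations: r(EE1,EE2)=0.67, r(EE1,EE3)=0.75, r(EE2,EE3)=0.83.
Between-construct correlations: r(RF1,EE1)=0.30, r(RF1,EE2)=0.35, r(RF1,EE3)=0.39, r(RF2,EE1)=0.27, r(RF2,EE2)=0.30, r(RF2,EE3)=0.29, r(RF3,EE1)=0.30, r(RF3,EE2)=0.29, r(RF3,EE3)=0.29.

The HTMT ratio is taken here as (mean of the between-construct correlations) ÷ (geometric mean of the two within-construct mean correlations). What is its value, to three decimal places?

Mean between = 2.78/9 = 0.3089.
Mean within-RF = 1.46/3 = 0.4867; mean within-EE = 2.25/3 = 0.7500.
Geometric mean = √(0.4867 × 0.7500) = 0.6042.
HTMT = 0.3089 / 0.6042 = 0.511.

0.511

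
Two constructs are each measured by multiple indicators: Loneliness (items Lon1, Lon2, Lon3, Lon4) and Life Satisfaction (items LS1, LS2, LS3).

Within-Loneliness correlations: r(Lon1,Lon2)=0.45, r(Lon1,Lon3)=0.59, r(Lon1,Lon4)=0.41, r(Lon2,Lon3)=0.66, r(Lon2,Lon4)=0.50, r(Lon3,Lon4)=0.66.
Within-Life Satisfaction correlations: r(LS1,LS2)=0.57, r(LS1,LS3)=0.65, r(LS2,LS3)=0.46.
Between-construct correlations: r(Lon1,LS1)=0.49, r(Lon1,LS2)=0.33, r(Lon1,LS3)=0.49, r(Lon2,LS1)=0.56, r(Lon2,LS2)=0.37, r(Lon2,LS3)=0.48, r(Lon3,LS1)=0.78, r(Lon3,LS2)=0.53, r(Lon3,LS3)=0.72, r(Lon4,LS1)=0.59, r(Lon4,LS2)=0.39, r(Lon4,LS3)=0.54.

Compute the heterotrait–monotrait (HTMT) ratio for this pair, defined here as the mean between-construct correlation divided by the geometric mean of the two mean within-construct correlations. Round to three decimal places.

Mean heterotrait r = 6.27/12 = 0.5225.
Mean within-Lon = 3.27/6 = 0.5450; mean within-LS = 1.68/3 = 0.5600.
Geometric mean = √(0.5450 × 0.5600) = 0.5524.
HTMT = 0.5225 / 0.5524 = 0.946.

0.946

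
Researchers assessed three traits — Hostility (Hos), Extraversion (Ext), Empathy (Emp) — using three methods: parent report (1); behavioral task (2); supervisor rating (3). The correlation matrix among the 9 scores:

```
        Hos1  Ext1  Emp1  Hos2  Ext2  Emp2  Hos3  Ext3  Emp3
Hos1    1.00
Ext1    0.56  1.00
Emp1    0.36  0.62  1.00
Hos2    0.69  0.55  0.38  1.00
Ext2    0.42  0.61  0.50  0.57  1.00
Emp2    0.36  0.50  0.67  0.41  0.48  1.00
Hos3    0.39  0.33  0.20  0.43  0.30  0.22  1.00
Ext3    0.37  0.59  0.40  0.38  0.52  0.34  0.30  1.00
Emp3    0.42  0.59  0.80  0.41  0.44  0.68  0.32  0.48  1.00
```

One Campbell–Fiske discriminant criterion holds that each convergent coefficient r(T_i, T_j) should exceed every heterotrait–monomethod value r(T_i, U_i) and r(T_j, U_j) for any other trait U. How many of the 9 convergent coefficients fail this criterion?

5

Convergent coefficients and their comparison sets:
Hos (methods 1·2): 0.69 vs {0.56, 0.57, 0.36, 0.41} → pass.
Hos (methods 1·3): 0.39 vs {0.56, 0.30, 0.36, 0.32} → fail.
Hos (methods 2·3): 0.43 vs {0.57, 0.30, 0.41, 0.32} → fail.
Ext (methods 1·2): 0.61 vs {0.56, 0.57, 0.62, 0.48} → fail.
Ext (methods 1·3): 0.59 vs {0.56, 0.30, 0.62, 0.48} → fail.
Ext (methods 2·3): 0.52 vs {0.57, 0.30, 0.48, 0.48} → fail.
Emp (methods 1·2): 0.67 vs {0.36, 0.41, 0.62, 0.48} → pass.
Emp (methods 1·3): 0.80 vs {0.36, 0.32, 0.62, 0.48} → pass.
Emp (methods 2·3): 0.68 vs {0.41, 0.32, 0.48, 0.48} → pass.
5 of 9 fail.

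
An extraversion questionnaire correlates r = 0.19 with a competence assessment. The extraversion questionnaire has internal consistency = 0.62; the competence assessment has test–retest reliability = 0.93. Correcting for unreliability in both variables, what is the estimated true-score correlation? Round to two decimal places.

0.25

r_true = r_obs / √(r_xx · r_yy) = 0.19 / √(0.62 × 0.93) = 0.19 / √0.5766 = 0.19 / 0.7593 ≈ 0.25.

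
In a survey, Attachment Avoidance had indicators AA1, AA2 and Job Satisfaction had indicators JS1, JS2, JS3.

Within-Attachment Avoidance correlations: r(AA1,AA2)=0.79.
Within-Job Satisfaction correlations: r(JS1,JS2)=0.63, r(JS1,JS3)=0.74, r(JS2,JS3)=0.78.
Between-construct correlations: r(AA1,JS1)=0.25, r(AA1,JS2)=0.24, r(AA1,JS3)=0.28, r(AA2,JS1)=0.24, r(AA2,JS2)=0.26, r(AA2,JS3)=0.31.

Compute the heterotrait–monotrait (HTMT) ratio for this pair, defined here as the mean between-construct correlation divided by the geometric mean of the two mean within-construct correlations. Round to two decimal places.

0.35

Mean between = 1.58/6 = 0.2633.
Mean within-AA = 0.79/1 = 0.7900; mean within-JS = 2.15/3 = 0.7167.
Geometric mean = √(0.7900 × 0.7167) = 0.7525.
HTMT = 0.2633 / 0.7525 = 0.35.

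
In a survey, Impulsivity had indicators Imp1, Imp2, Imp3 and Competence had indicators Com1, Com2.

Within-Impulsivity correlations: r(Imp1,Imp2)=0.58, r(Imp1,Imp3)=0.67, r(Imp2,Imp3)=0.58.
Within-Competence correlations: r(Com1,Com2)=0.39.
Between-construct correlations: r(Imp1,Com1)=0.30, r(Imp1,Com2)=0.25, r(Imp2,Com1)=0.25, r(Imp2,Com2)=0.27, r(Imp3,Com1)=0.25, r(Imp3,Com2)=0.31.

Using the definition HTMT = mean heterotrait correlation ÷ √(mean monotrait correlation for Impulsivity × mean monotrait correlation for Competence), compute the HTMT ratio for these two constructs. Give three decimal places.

0.557

Between-construct mean = 1.63/6 = 0.2717.
Mean within-Imp = 1.83/3 = 0.6100; mean within-Com = 0.39/1 = 0.3900.
Geometric mean = √(0.6100 × 0.3900) = 0.4877.
HTMT = 0.2717 / 0.4877 = 0.557.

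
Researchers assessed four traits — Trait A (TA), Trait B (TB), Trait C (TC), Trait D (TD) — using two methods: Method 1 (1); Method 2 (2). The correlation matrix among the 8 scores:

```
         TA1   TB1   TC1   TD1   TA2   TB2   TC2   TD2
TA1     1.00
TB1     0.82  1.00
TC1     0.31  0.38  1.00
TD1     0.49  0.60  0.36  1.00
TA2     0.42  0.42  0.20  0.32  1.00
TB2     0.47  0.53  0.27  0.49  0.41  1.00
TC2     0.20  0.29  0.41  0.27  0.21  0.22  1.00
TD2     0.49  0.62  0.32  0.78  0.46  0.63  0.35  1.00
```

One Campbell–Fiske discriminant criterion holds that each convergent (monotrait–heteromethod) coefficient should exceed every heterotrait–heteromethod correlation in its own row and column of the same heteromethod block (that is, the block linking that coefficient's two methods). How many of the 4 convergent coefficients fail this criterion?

2

Checking each validity diagonal entry against its comparison values:
TA (methods 1·2): 0.42 vs {0.47, 0.42, 0.20, 0.20, 0.49, 0.32} → fail.
TB (methods 1·2): 0.53 vs {0.42, 0.47, 0.29, 0.27, 0.62, 0.49} → fail.
TC (methods 1·2): 0.41 vs {0.20, 0.20, 0.27, 0.29, 0.32, 0.27} → pass.
TD (methods 1·2): 0.78 vs {0.32, 0.49, 0.49, 0.62, 0.27, 0.32} → pass.
2 of 4 fail.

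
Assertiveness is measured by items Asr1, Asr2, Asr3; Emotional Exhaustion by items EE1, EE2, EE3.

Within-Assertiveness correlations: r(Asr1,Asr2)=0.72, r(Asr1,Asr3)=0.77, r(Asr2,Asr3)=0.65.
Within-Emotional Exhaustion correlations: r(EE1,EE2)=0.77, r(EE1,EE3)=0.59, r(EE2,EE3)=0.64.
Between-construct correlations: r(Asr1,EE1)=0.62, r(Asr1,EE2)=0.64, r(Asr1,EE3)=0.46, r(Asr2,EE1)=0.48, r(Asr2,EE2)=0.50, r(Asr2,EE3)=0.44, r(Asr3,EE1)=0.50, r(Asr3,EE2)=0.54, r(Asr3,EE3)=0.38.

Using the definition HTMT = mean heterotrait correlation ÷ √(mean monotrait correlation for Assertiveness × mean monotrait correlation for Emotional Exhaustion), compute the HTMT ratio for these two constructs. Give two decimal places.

0.73

Between-construct mean = 4.56/9 = 0.5067.
Mean within-Asr = 2.14/3 = 0.7133; mean within-EE = 2.00/3 = 0.6667.
Geometric mean = √(0.7133 × 0.6667) = 0.6896.
HTMT = 0.5067 / 0.6896 = 0.73.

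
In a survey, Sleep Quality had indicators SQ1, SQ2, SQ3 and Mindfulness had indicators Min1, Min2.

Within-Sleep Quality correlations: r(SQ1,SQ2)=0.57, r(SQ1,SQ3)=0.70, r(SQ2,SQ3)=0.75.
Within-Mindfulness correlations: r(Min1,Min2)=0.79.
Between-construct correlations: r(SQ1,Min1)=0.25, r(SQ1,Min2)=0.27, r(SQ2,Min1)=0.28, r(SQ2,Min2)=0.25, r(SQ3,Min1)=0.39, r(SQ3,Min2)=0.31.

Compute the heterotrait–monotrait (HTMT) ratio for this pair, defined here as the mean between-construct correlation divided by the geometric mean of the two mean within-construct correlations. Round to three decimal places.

Mean between = 1.75/6 = 0.2917.
Mean within-SQ = 2.02/3 = 0.6733; mean within-Min = 0.79/1 = 0.7900.
Geometric mean = √(0.6733 × 0.7900) = 0.7293.
HTMT = 0.2917 / 0.7293 = 0.400.

0.400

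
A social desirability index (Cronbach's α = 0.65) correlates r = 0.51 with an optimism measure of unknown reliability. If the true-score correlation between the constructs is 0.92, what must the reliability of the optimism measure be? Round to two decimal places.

0.47

r_true = r_obs / √(r_xx · r_yy) ⇒ 0.92 = 0.51 / √(0.65 · r_yy).
√(0.65 · r_yy) = 0.51 / 0.92 = 0.5543; 0.65 · r_yy = 0.3072; r_yy = 0.3072 / 0.65 ≈ 0.47.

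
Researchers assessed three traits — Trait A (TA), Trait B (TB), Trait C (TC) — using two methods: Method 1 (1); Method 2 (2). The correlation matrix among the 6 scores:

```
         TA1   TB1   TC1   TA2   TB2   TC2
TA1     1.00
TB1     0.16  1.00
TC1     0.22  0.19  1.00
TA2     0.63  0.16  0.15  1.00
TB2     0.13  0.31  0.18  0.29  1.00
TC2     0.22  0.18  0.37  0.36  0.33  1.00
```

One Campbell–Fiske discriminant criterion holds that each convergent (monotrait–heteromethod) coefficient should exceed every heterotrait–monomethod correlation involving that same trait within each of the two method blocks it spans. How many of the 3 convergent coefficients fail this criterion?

1

Convergent coefficients and their comparison sets:
TA (methods 1·2): 0.63 vs {0.16, 0.29, 0.22, 0.36} → pass.
TB (methods 1·2): 0.31 vs {0.16, 0.29, 0.19, 0.33} → fail.
TC (methods 1·2): 0.37 vs {0.22, 0.36, 0.19, 0.33} → pass.
1 of 3 fail.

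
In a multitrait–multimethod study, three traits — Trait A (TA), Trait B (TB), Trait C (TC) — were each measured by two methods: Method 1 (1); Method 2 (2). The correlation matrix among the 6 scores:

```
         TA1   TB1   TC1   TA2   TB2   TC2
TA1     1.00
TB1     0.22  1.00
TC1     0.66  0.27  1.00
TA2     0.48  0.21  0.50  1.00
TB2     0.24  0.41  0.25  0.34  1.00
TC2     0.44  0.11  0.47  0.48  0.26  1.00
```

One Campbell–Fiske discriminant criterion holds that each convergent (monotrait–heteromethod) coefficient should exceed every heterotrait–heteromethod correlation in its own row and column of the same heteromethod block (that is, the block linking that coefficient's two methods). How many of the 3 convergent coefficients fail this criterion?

Checking each validity diagonal entry against its comparison values:
TA (methods 1·2): 0.48 vs {0.24, 0.21, 0.44, 0.50} → fail.
TB (methods 1·2): 0.41 vs {0.21, 0.24, 0.11, 0.25} → pass.
TC (methods 1·2): 0.47 vs {0.50, 0.44, 0.25, 0.11} → fail.
2 of 3 fail.

2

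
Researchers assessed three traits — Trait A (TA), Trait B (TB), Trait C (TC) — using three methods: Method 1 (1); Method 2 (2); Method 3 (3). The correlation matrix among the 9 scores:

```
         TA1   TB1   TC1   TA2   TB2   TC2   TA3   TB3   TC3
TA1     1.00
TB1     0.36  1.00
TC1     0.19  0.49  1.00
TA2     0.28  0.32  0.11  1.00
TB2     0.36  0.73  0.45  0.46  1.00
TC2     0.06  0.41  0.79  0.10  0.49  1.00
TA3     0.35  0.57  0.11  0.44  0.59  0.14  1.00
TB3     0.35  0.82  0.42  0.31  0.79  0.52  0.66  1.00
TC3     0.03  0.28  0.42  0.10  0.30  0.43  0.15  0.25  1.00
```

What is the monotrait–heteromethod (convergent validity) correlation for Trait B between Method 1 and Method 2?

Same trait (TB), different methods: r(TB1, TB2) = 0.73.

0.73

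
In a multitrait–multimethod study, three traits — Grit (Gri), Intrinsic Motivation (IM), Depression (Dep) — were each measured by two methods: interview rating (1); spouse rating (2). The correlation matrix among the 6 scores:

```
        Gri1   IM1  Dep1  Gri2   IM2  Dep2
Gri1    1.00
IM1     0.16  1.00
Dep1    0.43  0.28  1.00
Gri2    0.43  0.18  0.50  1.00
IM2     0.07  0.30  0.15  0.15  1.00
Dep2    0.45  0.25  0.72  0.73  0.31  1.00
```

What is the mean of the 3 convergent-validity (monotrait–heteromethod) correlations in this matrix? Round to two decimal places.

Convergent values: 0.43, 0.30, 0.72; mean = 1.45/3 = 0.48.

0.48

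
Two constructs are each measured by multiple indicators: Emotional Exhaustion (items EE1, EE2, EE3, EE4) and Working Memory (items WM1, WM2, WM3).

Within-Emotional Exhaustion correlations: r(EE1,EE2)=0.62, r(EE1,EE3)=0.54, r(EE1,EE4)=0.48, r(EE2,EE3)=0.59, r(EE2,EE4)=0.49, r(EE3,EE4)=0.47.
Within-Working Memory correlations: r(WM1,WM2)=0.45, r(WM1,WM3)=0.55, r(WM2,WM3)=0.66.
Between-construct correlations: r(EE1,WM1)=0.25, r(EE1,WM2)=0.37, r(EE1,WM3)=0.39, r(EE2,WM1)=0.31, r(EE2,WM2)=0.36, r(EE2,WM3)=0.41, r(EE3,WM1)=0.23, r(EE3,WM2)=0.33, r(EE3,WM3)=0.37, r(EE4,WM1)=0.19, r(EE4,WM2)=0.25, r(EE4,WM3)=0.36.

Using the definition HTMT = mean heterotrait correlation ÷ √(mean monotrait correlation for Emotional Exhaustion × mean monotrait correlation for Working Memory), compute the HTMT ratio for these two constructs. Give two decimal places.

0.59

Mean between = 3.82/12 = 0.3183.
Mean within-EE = 3.19/6 = 0.5317; mean within-WM = 1.66/3 = 0.5533.
Geometric mean = √(0.5317 × 0.5533) = 0.5424.
HTMT = 0.3183 / 0.5424 = 0.59.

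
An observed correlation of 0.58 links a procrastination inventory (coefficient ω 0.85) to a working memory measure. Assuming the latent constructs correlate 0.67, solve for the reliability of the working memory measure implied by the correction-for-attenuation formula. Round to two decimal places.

r_true = r_obs / √(r_xx · r_yy) ⇒ 0.67 = 0.58 / √(0.85 · r_yy).
√(0.85 · r_yy) = 0.58 / 0.67 = 0.8657; 0.85 · r_yy = 0.7494; r_yy = 0.7494 / 0.85 ≈ 0.88.

0.88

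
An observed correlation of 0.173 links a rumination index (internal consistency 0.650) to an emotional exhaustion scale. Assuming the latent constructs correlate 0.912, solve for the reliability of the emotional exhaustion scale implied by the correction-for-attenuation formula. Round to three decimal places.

r_true = r_obs / √(r_xx · r_yy) ⇒ 0.912 = 0.173 / √(0.650 · r_yy).
√(0.650 · r_yy) = 0.173 / 0.912 = 0.1897; 0.650 · r_yy = 0.0360; r_yy = 0.0360 / 0.650 ≈ 0.055.

0.055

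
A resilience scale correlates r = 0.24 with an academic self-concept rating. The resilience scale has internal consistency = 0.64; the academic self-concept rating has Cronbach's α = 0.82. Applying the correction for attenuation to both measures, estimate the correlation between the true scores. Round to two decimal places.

r_true = r_obs / √(r_xx · r_yy) = 0.24 / √(0.64 × 0.82) = 0.24 / √0.5248 = 0.24 / 0.7244 ≈ 0.33.

0.33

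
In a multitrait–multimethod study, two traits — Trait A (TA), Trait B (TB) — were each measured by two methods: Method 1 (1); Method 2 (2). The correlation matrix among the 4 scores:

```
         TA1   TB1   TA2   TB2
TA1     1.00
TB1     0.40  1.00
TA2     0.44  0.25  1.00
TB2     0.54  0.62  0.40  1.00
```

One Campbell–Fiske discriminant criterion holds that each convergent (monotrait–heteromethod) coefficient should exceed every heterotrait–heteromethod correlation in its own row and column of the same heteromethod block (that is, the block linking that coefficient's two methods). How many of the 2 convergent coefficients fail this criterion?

1

Checking each validity diagonal entry against its comparison values:
TA (methods 1·2): 0.44 vs {0.54, 0.25} → fail.
TB (methods 1·2): 0.62 vs {0.25, 0.54} → pass.
1 of 2 fail.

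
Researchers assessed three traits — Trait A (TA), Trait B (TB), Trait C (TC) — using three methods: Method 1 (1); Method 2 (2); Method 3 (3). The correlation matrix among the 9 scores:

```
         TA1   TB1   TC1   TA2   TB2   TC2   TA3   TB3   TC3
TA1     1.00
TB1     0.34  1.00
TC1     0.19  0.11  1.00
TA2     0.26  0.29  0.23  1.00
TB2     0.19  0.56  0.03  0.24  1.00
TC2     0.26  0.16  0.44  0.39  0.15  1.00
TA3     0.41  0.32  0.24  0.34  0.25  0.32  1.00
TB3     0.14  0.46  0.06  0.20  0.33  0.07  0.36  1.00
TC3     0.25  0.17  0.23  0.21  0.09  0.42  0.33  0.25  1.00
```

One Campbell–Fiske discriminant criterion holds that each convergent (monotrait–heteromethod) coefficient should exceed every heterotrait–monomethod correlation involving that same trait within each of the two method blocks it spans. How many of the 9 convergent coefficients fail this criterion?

4

Checking each validity diagonal entry against its comparison values:
TA (methods 1·2): 0.26 vs {0.34, 0.24, 0.19, 0.39} → fail.
TA (methods 1·3): 0.41 vs {0.34, 0.36, 0.19, 0.33} → pass.
TA (methods 2·3): 0.34 vs {0.24, 0.36, 0.39, 0.33} → fail.
TB (methods 1·2): 0.56 vs {0.34, 0.24, 0.11, 0.15} → pass.
TB (methods 1·3): 0.46 vs {0.34, 0.36, 0.11, 0.25} → pass.
TB (methods 2·3): 0.33 vs {0.24, 0.36, 0.15, 0.25} → fail.
TC (methods 1·2): 0.44 vs {0.19, 0.39, 0.11, 0.15} → pass.
TC (methods 1·3): 0.23 vs {0.19, 0.33, 0.11, 0.25} → fail.
TC (methods 2·3): 0.42 vs {0.39, 0.33, 0.15, 0.25} → pass.
4 of 9 fail.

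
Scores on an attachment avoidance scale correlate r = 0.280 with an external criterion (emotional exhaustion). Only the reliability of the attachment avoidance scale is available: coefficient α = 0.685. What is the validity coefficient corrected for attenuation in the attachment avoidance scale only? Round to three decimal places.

Single correction: r_c = r_obs / √r_xx = 0.280 / √0.685 = 0.280 / 0.8276 ≈ 0.338.

0.338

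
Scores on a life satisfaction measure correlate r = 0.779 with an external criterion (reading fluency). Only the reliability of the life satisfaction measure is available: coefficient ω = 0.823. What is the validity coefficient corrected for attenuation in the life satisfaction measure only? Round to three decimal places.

0.859

Single correction: r_c = r_obs / √r_xx = 0.779 / √0.823 = 0.779 / 0.9072 ≈ 0.859.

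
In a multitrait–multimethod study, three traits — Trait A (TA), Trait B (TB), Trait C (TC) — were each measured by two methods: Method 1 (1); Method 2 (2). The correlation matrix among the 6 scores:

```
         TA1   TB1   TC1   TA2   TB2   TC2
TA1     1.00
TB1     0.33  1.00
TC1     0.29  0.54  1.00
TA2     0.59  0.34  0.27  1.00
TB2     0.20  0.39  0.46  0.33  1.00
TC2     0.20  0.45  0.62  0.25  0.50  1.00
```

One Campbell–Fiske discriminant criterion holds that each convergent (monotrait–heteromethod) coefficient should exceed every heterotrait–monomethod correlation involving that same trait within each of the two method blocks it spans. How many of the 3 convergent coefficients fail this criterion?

1

Convergent coefficients and their comparison sets:
TA (methods 1·2): 0.59 vs {0.33, 0.33, 0.29, 0.25} → pass.
TB (methods 1·2): 0.39 vs {0.33, 0.33, 0.54, 0.50} → fail.
TC (methods 1·2): 0.62 vs {0.29, 0.25, 0.54, 0.50} → pass.
1 of 3 fail.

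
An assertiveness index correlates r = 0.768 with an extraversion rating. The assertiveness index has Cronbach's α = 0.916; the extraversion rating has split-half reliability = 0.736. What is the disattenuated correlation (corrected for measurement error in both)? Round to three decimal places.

r_true = r_obs / √(r_xx · r_yy) = 0.768 / √(0.916 × 0.736) = 0.768 / √0.674176 = 0.768 / 0.8211 ≈ 0.935.

0.935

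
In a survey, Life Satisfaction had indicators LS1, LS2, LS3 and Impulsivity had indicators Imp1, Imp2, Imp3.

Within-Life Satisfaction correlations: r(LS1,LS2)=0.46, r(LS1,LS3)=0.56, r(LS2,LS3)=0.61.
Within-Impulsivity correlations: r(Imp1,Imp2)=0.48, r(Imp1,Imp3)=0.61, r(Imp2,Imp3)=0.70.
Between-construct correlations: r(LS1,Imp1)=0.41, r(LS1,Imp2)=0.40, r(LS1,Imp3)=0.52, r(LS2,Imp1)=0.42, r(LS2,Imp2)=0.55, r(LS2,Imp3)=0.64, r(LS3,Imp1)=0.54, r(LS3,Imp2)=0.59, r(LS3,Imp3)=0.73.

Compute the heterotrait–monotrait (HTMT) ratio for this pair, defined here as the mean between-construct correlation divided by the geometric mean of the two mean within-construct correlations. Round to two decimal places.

Mean between = 4.80/9 = 0.5333.
Mean within-LS = 1.63/3 = 0.5433; mean within-Imp = 1.79/3 = 0.5967.
Geometric mean = √(0.5433 × 0.5967) = 0.5694.
HTMT = 0.5333 / 0.5694 = 0.94.

0.94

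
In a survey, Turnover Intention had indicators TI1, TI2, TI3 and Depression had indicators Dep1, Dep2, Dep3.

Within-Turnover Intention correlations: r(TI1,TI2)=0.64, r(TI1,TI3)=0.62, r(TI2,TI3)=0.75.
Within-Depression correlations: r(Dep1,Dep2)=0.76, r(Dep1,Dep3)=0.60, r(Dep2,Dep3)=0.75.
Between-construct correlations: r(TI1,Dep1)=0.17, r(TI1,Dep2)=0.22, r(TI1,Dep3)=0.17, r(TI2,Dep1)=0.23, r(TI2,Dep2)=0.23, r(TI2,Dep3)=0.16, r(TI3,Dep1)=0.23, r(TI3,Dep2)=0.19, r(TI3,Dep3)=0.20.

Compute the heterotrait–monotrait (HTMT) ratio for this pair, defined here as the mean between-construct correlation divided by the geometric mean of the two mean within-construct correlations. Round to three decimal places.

0.291

Between-construct mean = 1.80/9 = 0.2000.
Mean within-TI = 2.01/3 = 0.6700; mean within-Dep = 2.11/3 = 0.7033.
Geometric mean = √(0.6700 × 0.7033) = 0.6864.
HTMT = 0.2000 / 0.6864 = 0.291.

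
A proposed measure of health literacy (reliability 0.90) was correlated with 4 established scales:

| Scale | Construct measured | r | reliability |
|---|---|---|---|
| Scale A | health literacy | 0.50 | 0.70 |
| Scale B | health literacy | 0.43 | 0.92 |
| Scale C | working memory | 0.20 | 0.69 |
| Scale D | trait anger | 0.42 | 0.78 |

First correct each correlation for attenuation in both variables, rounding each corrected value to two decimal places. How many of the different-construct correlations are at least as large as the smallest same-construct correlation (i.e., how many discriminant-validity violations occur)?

1

Disattenuated r (r / √(r_scale · r_new)):
  Scale A (conv): 0.50 / √(0.70·0.90) = 0.63
  Scale B (conv): 0.43 / √(0.92·0.90) = 0.47
  Scale C (disc): 0.20 / √(0.69·0.90) = 0.25
  Scale D (disc): 0.42 / √(0.78·0.90) = 0.50
Smallest convergent = 0.47. Discriminant values: 0.25, 0.50; count ≥ 0.47 → 1.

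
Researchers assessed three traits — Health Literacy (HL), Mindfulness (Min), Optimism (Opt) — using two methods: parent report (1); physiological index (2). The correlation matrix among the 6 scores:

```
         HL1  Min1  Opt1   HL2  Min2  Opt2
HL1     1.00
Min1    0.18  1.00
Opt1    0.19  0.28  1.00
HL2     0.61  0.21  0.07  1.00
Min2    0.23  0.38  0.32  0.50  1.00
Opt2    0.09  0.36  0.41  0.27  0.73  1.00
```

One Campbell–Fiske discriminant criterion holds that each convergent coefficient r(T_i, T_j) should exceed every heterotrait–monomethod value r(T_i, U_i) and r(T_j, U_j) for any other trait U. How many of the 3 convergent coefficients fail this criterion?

Each convergent coefficient versus the relevant comparison correlations:
HL (methods 1·2): 0.61 vs {0.18, 0.50, 0.19, 0.27} → pass.
Min (methods 1·2): 0.38 vs {0.18, 0.50, 0.28, 0.73} → fail.
Opt (methods 1·2): 0.41 vs {0.19, 0.27, 0.28, 0.73} → fail.
2 of 3 fail.

2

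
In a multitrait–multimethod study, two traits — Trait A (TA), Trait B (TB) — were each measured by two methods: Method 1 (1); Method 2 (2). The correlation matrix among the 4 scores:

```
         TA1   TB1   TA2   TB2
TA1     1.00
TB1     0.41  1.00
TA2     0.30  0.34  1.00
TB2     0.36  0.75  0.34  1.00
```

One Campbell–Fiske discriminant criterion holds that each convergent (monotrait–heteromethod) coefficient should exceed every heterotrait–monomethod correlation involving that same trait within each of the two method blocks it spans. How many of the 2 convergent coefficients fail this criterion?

1

Convergent coefficients and their comparison sets:
TA (methods 1·2): 0.30 vs {0.41, 0.34} → fail.
TB (methods 1·2): 0.75 vs {0.41, 0.34} → pass.
1 of 2 fail.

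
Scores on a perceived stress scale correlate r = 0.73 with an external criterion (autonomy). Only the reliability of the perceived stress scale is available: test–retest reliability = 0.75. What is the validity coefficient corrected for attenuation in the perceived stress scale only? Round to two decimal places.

Single correction: r_c = r_obs / √r_xx = 0.73 / √0.75 = 0.73 / 0.8660 ≈ 0.84.

0.84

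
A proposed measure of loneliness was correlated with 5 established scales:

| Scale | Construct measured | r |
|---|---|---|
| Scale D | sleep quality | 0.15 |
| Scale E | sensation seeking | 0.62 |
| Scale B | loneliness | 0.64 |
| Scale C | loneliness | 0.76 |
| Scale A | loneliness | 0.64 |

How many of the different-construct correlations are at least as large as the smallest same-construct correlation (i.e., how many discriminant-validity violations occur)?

Convergent (same construct = loneliness): Scale B, Scale C, Scale A.
Smallest convergent = 0.64. Discriminant values: 0.15, 0.62; count ≥ 0.64 → 0.

0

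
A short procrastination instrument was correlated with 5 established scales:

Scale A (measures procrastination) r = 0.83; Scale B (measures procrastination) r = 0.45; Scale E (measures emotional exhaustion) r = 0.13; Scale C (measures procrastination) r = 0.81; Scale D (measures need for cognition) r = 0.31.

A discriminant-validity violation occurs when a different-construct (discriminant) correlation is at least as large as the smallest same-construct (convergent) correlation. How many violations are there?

Convergent (same construct = procrastination): Scale A, Scale B, Scale C.
Smallest convergent = 0.45. Discriminant values: 0.13, 0.31; count ≥ 0.45 → 0.

0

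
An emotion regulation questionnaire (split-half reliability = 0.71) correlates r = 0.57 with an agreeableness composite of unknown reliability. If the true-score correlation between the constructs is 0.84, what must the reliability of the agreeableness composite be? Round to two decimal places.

r_true = r_obs / √(r_xx · r_yy) ⇒ 0.84 = 0.57 / √(0.71 · r_yy).
√(0.71 · r_yy) = 0.57 / 0.84 = 0.6786; 0.71 · r_yy = 0.4605; r_yy = 0.4605 / 0.71 ≈ 0.65.

0.65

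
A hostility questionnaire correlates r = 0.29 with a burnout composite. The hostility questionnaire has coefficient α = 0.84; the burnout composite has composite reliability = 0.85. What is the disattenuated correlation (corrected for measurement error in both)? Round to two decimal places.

0.34

r_true = r_obs / √(r_xx · r_yy) = 0.29 / √(0.84 × 0.85) = 0.29 / √0.7140 = 0.29 / 0.8450 ≈ 0.34.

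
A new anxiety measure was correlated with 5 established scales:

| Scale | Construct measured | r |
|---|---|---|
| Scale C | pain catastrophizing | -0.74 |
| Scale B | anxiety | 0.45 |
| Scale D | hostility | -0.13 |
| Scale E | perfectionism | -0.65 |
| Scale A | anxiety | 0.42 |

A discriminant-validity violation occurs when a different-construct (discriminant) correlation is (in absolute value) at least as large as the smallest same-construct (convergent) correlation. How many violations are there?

2

Convergent (same construct = anxiety): Scale B, Scale A.
Smallest convergent = 0.42. Discriminant |r|: 0.74, 0.13, 0.65; count ≥ 0.42 → 2.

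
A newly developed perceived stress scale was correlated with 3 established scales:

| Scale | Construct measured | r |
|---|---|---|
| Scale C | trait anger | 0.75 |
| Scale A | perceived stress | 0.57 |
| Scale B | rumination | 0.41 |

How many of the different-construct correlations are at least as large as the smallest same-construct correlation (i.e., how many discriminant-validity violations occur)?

Convergent (same construct = perceived stress): Scale A.
Smallest convergent = 0.57. Discriminant values: 0.75, 0.41; count ≥ 0.57 → 1.

1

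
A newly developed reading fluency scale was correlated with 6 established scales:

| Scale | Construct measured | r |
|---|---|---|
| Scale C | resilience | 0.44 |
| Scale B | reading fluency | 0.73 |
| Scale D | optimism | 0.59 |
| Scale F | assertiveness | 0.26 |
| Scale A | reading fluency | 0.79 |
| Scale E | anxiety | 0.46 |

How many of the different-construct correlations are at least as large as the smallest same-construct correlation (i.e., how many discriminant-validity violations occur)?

Convergent (same construct = reading fluency): Scale B, Scale A.
Smallest convergent = 0.73. Discriminant values: 0.44, 0.59, 0.26, 0.46; count ≥ 0.73 → 0.

0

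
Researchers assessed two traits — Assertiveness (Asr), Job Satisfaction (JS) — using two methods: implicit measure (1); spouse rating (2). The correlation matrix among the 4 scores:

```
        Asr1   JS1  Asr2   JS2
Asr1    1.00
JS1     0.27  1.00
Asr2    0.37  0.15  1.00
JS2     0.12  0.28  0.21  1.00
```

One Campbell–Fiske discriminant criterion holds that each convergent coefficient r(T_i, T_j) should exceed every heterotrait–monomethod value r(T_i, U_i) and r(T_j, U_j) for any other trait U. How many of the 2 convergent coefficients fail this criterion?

Convergent coefficients and their comparison sets:
Asr (methods 1·2): 0.37 vs {0.27, 0.21} → pass.
JS (methods 1·2): 0.28 vs {0.27, 0.21} → pass.
0 of 2 fail.

0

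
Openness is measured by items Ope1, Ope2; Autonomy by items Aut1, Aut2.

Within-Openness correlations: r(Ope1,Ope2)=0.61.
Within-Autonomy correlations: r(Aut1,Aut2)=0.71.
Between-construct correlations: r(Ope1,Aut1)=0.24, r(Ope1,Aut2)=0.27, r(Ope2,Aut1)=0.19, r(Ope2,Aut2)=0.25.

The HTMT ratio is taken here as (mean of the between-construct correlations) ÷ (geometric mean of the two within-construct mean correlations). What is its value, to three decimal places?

Mean heterotrait r = 0.95/4 = 0.2375.
Mean within-Ope = 0.61/1 = 0.6100; mean within-Aut = 0.71/1 = 0.7100.
Geometric mean = √(0.6100 × 0.7100) = 0.6581.
HTMT = 0.2375 / 0.6581 = 0.361.

0.361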